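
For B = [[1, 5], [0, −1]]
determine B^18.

[[1, 0], [0, 1]]

B² = I (check: tr B = 0 and det B = −1), so B^18 = I since 18 is even.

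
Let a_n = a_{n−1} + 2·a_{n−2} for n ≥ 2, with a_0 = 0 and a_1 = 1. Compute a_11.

With companion matrix B = [[1, 2], [1, 0]], [a_n, a_{n−1}]ᵀ = B·[a_{n−1}, a_{n−2}]ᵀ, so [a_11, a_10]ᵀ = B^10·[a_1, a_0]ᵀ.
B^10 = [[683, 682], [341, 342]], giving [a_11, a_10]ᵀ = [[683], [341]].

683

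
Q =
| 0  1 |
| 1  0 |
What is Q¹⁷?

Q² = I (check: tr Q = 0 and det Q = −1), so Q¹⁷ = Q since 17 is odd.

[[0, 1], [1, 0]]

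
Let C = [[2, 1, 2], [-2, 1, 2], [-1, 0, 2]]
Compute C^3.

[[-16, 3, 26], [-16, -9, -14], [-8, -5, -6]]

C^2 = [[0, 3, 10], [-8, -1, 2], [-4, -1, 2]]
C^3 = [[-16, 3, 26], [-16, -9, -14], [-8, -5, -6]]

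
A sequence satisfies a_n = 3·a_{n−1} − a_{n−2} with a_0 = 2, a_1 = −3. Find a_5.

−207

With companion matrix M = [[3, −1], [1, 0]], [a_n, a_{n−1}]ᵀ = M·[a_{n−1}, a_{n−2}]ᵀ, so [a_5, a_4]ᵀ = M⁴·[a_1, a_0]ᵀ.
M⁴ = [[55, −21], [21, −8]], giving [a_5, a_4]ᵀ = [[−207], [−79]].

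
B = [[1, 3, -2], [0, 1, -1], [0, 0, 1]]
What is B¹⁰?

B = I + N where N = [[0, 3, -2], [0, 0, -1], [0, 0, 0]] is strictly upper-triangular, so N³ = 0.
(I + N)¹⁰ = I + 10·N + 45·N² = [[1, 30, -155], [0, 1, -10], [0, 0, 1]].

[[1, 30, -155], [0, 1, -10], [0, 0, 1]]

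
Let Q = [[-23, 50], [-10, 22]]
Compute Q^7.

[[-11447, 23150], [-4630, 9388]]

tr Q = -1 and det Q = -6, so the characteristic polynomial is λ² − (-1)λ + (-6) with roots 2 and -3.
Eigenvectors give P = [[-2, -5], [-1, -2]] with P⁻¹ = [[2, -5], [-1, 2]], and Q = P·diag(2, -3)·P⁻¹.
Then Q^7 = P·diag(128, -2187)·P⁻¹ = [[-256, 10935], [-128, 4374]] · [[2, -5], [-1, 2]] = [[-11447, 23150], [-4630, 9388]].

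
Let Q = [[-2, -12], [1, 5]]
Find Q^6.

[[-188, -756], [63, 253]]

tr Q = 3 and det Q = 2, so the characteristic polynomial is λ² − (3)λ + (2) with roots 2 and 1.
Eigenvectors give P = [[-3, 4], [1, -1]] with P⁻¹ = [[1, 4], [1, 3]], and Q = P·diag(2, 1)·P⁻¹.
Then Q^6 = P·diag(64, 1)·P⁻¹ = [[-192, 4], [64, -1]] · [[1, 4], [1, 3]] = [[-188, -756], [63, 253]].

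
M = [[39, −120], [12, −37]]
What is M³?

tr M = 2 and det M = −3, so the characteristic polynomial is λ² − (2)λ + (−3) with roots 3 and −1.
Eigenvectors give P = [[10, 3], [3, 1]] with P⁻¹ = [[1, −3], [−3, 10]], and M = P·diag(3, −1)·P⁻¹.
Then M³ = P·diag(27, −1)·P⁻¹ = [[270, −3], [81, −1]] · [[1, −3], [−3, 10]] = [[279, −840], [84, −253]].

[[279, −840], [84, −253]]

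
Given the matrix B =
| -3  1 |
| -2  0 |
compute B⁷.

[[-255, 127], [-254, 126]]

tr B = -3 and det B = 2, so the characteristic polynomial is λ² − (-3)λ + (2) with roots -1 and -2.
Eigenvectors give P = [[1, -1], [2, -1]] with P⁻¹ = [[-1, 1], [-2, 1]], and B = P·diag(-1, -2)·P⁻¹.
Then B⁷ = P·diag(-1, -128)·P⁻¹ = [[-1, 128], [-2, 128]] · [[-1, 1], [-2, 1]] = [[-255, 127], [-254, 126]].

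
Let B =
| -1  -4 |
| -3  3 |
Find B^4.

B^2 = [[13, -8], [-6, 21]]
B^3 = [[11, -76], [-57, 87]]
B^4 = [[217, -272], [-204, 489]]

[[217, -272], [-204, 489]]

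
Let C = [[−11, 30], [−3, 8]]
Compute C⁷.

[[−1271, 3810], [−381, 1142]]

tr C = −3 and det C = 2, so the characteristic polynomial is λ² − (−3)λ + (2) with roots −1 and −2.
Eigenvectors give P = [[3, 10], [1, 3]] with P⁻¹ = [[−3, 10], [1, −3]], and C = P·diag(−1, −2)·P⁻¹.
Then C⁷ = P·diag(−1, −128)·P⁻¹ = [[−3, −1280], [−1, −384]] · [[−3, 10], [1, −3]] = [[−1271, 3810], [−381, 1142]].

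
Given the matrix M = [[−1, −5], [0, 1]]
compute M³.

[[−1, −5], [0, 1]]

M² = I (check: tr M = 0 and det M = −1), so M³ = M since 3 is odd.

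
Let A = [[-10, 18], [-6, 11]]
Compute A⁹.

tr A = 1 and det A = -2, so the characteristic polynomial is λ² − (1)λ + (-2) with roots -1 and 2.
Eigenvectors give P = [[2, 3], [1, 2]] with P⁻¹ = [[2, -3], [-1, 2]], and A = P·diag(-1, 2)·P⁻¹.
Then A⁹ = P·diag(-1, 512)·P⁻¹ = [[-2, 1536], [-1, 1024]] · [[2, -3], [-1, 2]] = [[-1540, 3078], [-1026, 2051]].

[[-1540, 3078], [-1026, 2051]]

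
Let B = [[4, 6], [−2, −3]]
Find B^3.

[[4, 6], [−2, −3]]

B² = B (a projection; rank 1, trace 1), so B^3 = B.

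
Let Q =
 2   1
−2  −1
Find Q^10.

[[2, 1], [−2, −1]]

Q² = Q (a projection; rank 1, trace 1), so Q^10 = Q.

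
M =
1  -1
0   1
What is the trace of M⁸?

2

M = I + N where N = [[0, -1], [0, 0]] is strictly upper-triangular, so N² = 0.
(I + N)⁸ = I + 8·N = [[1, -8], [0, 1]].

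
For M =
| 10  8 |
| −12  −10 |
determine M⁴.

tr M = 0 and det M = −4, so the characteristic polynomial is λ² − (0)λ + (−4) with roots 2 and −2.
Eigenvectors give P = [[1, 2], [−1, −3]] with P⁻¹ = [[3, 2], [−1, −1]], and M = P·diag(2, −2)·P⁻¹.
Then M⁴ = P·diag(16, 16)·P⁻¹ = [[16, 32], [−16, −48]] · [[3, 2], [−1, −1]] = [[16, 0], [0, 16]].

[[16, 0], [0, 16]]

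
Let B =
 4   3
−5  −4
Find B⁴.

[[1, 0], [0, 1]]

B² = I (check: tr B = 0 and det B = −1), so B⁴ = I since 4 is even.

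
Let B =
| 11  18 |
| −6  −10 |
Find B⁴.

[[61, 90], [−30, −44]]

tr B = 1 and det B = −2, so the characteristic polynomial is λ² − (1)λ + (−2) with roots −1 and 2.
Eigenvectors give P = [[−3, −2], [2, 1]] with P⁻¹ = [[1, 2], [−2, −3]], and B = P·diag(−1, 2)·P⁻¹.
Then B⁴ = P·diag(1, 16)·P⁻¹ = [[−3, −32], [2, 16]] · [[1, 2], [−2, −3]] = [[61, 90], [−30, −44]].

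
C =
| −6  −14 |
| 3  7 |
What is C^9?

C² = C (a projection; rank 1, trace 1), so C^9 = C.

[[−6, −14], [3, 7]]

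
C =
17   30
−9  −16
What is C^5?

[[197, 330], [−99, −166]]

tr C = 1 and det C = −2, so the characteristic polynomial is λ² − (1)λ + (−2) with roots 2 and −1.
Eigenvectors give P = [[−2, −5], [1, 3]] with P⁻¹ = [[−3, −5], [1, 2]], and C = P·diag(2, −1)·P⁻¹.
Then C^5 = P·diag(32, −1)·P⁻¹ = [[−64, 5], [32, −3]] · [[−3, −5], [1, 2]] = [[197, 330], [−99, −166]].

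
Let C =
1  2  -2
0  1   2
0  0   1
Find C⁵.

C = I + N where N = [[0, 2, -2], [0, 0, 2], [0, 0, 0]] is strictly upper-triangular, so N³ = 0.
(I + N)⁵ = I + 5·N + 10·N² = [[1, 10, 30], [0, 1, 10], [0, 0, 1]].

[[1, 10, 30], [0, 1, 10], [0, 0, 1]]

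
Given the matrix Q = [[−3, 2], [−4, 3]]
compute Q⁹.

Q² = I (check: tr Q = 0 and det Q = −1), so Q⁹ = Q since 9 is odd.

[[−3, 2], [−4, 3]]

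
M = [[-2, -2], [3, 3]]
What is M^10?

[[-2, -2], [3, 3]]

M² = M (a projection; rank 1, trace 1), so M^10 = M.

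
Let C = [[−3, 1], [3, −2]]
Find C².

[[12, −5], [−15, 7]]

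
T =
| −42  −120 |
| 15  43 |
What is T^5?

[[−2232, −6600], [825, 2443]]

tr T = 1 and det T = −6, so the characteristic polynomial is λ² − (1)λ + (−6) with roots −2 and 3.
Eigenvectors give P = [[3, −8], [−1, 3]] with P⁻¹ = [[3, 8], [1, 3]], and T = P·diag(−2, 3)·P⁻¹.
Then T^5 = P·diag(−32, 243)·P⁻¹ = [[−96, −1944], [32, 729]] · [[3, 8], [1, 3]] = [[−2232, −6600], [825, 2443]].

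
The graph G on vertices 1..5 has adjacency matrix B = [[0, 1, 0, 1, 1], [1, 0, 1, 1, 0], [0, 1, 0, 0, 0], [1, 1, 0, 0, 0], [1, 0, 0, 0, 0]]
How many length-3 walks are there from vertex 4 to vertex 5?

The number of length-3 walks from vertex 4 to vertex 5 is entry (4,5) of B^3, where B is the adjacency matrix.
B^2 = [[3, 1, 1, 1, 0], [1, 3, 0, 1, 1], [1, 0, 1, 1, 0], [1, 1, 1, 2, 1], [0, 1, 0, 1, 1]]
B^3 = [[2, 5, 1, 4, 3], [5, 2, 3, 4, 1], [1, 3, 0, 1, 1], [4, 4, 1, 2, 1], [3, 1, 1, 1, 0]]

1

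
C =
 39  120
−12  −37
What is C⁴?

tr C = 2 and det C = −3, so the characteristic polynomial is λ² − (2)λ + (−3) with roots 3 and −1.
Eigenvectors give P = [[10, −3], [−3, 1]] with P⁻¹ = [[1, 3], [3, 10]], and C = P·diag(3, −1)·P⁻¹.
Then C⁴ = P·diag(81, 1)·P⁻¹ = [[810, −3], [−243, 1]] · [[1, 3], [3, 10]] = [[801, 2400], [−240, −719]].

[[801, 2400], [−240, −719]]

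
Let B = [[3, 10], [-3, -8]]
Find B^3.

[[87, 190], [-57, -122]]

tr B = -5 and det B = 6, so the characteristic polynomial is λ² − (-5)λ + (6) with roots -2 and -3.
Eigenvectors give P = [[-2, -5], [1, 3]] with P⁻¹ = [[-3, -5], [1, 2]], and B = P·diag(-2, -3)·P⁻¹.
Then B^3 = P·diag(-8, -27)·P⁻¹ = [[16, 135], [-8, -81]] · [[-3, -5], [1, 2]] = [[87, 190], [-57, -122]].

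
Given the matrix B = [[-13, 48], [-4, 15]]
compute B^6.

tr B = 2 and det B = -3, so the characteristic polynomial is λ² − (2)λ + (-3) with roots 3 and -1.
Eigenvectors give P = [[3, 4], [1, 1]] with P⁻¹ = [[-1, 4], [1, -3]], and B = P·diag(3, -1)·P⁻¹.
Then B^6 = P·diag(729, 1)·P⁻¹ = [[2187, 4], [729, 1]] · [[-1, 4], [1, -3]] = [[-2183, 8736], [-728, 2913]].

[[-2183, 8736], [-728, 2913]]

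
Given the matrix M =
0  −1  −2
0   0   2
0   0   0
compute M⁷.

M is strictly triangular, hence nilpotent: M³ = 0, so M⁷ = 0.

[[0, 0, 0], [0, 0, 0], [0, 0, 0]]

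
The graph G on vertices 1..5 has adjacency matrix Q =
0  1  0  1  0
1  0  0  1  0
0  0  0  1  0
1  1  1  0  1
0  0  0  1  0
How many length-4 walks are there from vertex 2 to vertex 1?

The number of length-4 walks from vertex 2 to vertex 1 is entry (2,1) of Q⁴, where Q is the adjacency matrix.
Q² = [[2, 1, 1, 1, 1], [1, 2, 1, 1, 1], [1, 1, 1, 0, 1], [1, 1, 0, 4, 0], [1, 1, 1, 0, 1]]
Q³ = [[2, 3, 1, 5, 1], [3, 2, 1, 5, 1], [1, 1, 0, 4, 0], [5, 5, 4, 2, 4], [1, 1, 0, 4, 0]]
Q⁴ = [[8, 7, 5, 7, 5], [7, 8, 5, 7, 5], [5, 5, 4, 2, 4], [7, 7, 2, 18, 2], [5, 5, 4, 2, 4]]

7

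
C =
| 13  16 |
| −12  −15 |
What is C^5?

tr C = −2 and det C = −3, so the characteristic polynomial is λ² − (−2)λ + (−3) with roots −3 and 1.
Eigenvectors give P = [[−1, 4], [1, −3]] with P⁻¹ = [[3, 4], [1, 1]], and C = P·diag(−3, 1)·P⁻¹.
Then C^5 = P·diag(−243, 1)·P⁻¹ = [[243, 4], [−243, −3]] · [[3, 4], [1, 1]] = [[733, 976], [−732, −975]].

[[733, 976], [−732, −975]]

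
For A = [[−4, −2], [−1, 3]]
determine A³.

[[−74, −30], [−15, 31]]

A² = [[18, 2], [1, 11]]
A³ = [[−74, −30], [−15, 31]]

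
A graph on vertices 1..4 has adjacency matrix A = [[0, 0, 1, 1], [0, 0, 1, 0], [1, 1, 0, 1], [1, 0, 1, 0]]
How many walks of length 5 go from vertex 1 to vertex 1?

12

The number of length-5 walks from vertex 1 to vertex 1 is entry (1,1) of A⁵, where A is the adjacency matrix.
A² = [[2, 1, 1, 1], [1, 1, 0, 1], [1, 0, 3, 1], [1, 1, 1, 2]]
A³ = [[2, 1, 4, 3], [1, 0, 3, 1], [4, 3, 2, 4], [3, 1, 4, 2]]
A⁴ = [[7, 4, 6, 6], [4, 3, 2, 4], [6, 2, 11, 6], [6, 4, 6, 7]]
A⁵ = [[12, 6, 17, 13], [6, 2, 11, 6], [17, 11, 14, 17], [13, 6, 17, 12]]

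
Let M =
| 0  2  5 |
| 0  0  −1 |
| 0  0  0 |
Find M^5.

[[0, 0, 0], [0, 0, 0], [0, 0, 0]]

M is strictly triangular, hence nilpotent: M^3 = 0, so M^5 = 0.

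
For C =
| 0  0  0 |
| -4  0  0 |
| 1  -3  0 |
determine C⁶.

[[0, 0, 0], [0, 0, 0], [0, 0, 0]]

C is strictly triangular, hence nilpotent: C³ = 0, so C⁶ = 0.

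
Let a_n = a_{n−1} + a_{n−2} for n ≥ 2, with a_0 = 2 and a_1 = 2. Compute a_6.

With companion matrix M = [[1, 1], [1, 0]], [a_n, a_{n−1}]ᵀ = M·[a_{n−1}, a_{n−2}]ᵀ, so [a_6, a_5]ᵀ = M⁵·[a_1, a_0]ᵀ.
M⁵ = [[8, 5], [5, 3]], giving [a_6, a_5]ᵀ = [[26], [16]].

26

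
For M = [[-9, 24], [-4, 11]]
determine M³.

tr M = 2 and det M = -3, so the characteristic polynomial is λ² − (2)λ + (-3) with roots 3 and -1.
Eigenvectors give P = [[2, -3], [1, -1]] with P⁻¹ = [[-1, 3], [-1, 2]], and M = P·diag(3, -1)·P⁻¹.
Then M³ = P·diag(27, -1)·P⁻¹ = [[54, 3], [27, 1]] · [[-1, 3], [-1, 2]] = [[-57, 168], [-28, 83]].

[[-57, 168], [-28, 83]]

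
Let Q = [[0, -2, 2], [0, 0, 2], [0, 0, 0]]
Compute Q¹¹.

[[0, 0, 0], [0, 0, 0], [0, 0, 0]]

Q is strictly triangular, hence nilpotent: Q³ = 0, so Q¹¹ = 0.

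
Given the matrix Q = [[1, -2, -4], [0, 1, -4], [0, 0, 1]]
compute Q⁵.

Q = I + N where N = [[0, -2, -4], [0, 0, -4], [0, 0, 0]] is strictly upper-triangular, so N³ = 0.
(I + N)⁵ = I + 5·N + 10·N² = [[1, -10, 60], [0, 1, -20], [0, 0, 1]].

[[1, -10, 60], [0, 1, -20], [0, 0, 1]]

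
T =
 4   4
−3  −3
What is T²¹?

[[4, 4], [−3, −3]]

T² = T (a projection; rank 1, trace 1), so T²¹ = T.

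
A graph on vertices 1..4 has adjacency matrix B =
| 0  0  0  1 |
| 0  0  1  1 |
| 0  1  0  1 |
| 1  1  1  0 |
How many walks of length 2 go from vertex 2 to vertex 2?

2

The number of length-2 walks from vertex 2 to vertex 2 is entry (2,2) of B², where B is the adjacency matrix.
B² = [[1, 1, 1, 0], [1, 2, 1, 1], [1, 1, 2, 1], [0, 1, 1, 3]]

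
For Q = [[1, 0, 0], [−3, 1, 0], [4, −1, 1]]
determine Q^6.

[[1, 0, 0], [−18, 1, 0], [69, −6, 1]]

Q = I + N where N = [[0, 0, 0], [−3, 0, 0], [4, −1, 0]] is strictly lower-triangular, so N^3 = 0.
(I + N)^6 = I + 6·N + 15·N^2 = [[1, 0, 0], [−18, 1, 0], [69, −6, 1]].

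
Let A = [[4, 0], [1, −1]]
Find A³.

[[64, 0], [13, −1]]

A² = [[16, 0], [3, 1]]
A³ = [[64, 0], [13, −1]]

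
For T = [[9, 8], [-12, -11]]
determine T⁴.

[[-159, -160], [240, 241]]

tr T = -2 and det T = -3, so the characteristic polynomial is λ² − (-2)λ + (-3) with roots 1 and -3.
Eigenvectors give P = [[-1, -2], [1, 3]] with P⁻¹ = [[-3, -2], [1, 1]], and T = P·diag(1, -3)·P⁻¹.
Then T⁴ = P·diag(1, 81)·P⁻¹ = [[-1, -162], [1, 243]] · [[-3, -2], [1, 1]] = [[-159, -160], [240, 241]].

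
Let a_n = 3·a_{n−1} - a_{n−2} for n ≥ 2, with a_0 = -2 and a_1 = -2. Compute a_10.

-8362

With companion matrix B = [[3, -1], [1, 0]], [a_n, a_{n−1}]ᵀ = B·[a_{n−1}, a_{n−2}]ᵀ, so [a_10, a_9]ᵀ = B^9·[a_1, a_0]ᵀ.
B^9 = [[6765, -2584], [2584, -987]], giving [a_10, a_9]ᵀ = [[-8362], [-3194]].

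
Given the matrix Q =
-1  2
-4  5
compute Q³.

[[-25, 26], [-52, 53]]

tr Q = 4 and det Q = 3, so the characteristic polynomial is λ² − (4)λ + (3) with roots 3 and 1.
Eigenvectors give P = [[-1, -1], [-2, -1]] with P⁻¹ = [[1, -1], [-2, 1]], and Q = P·diag(3, 1)·P⁻¹.
Then Q³ = P·diag(27, 1)·P⁻¹ = [[-27, -1], [-54, -1]] · [[1, -1], [-2, 1]] = [[-25, 26], [-52, 53]].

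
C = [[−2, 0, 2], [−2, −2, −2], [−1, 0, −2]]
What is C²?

[[2, 0, −8], [10, 4, 4], [4, 0, 2]]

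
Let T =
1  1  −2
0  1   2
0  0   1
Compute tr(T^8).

3

T = I + N where N = [[0, 1, −2], [0, 0, 2], [0, 0, 0]] is strictly upper-triangular, so N^3 = 0.
(I + N)^8 = I + 8·N + 28·N^2 = [[1, 8, 40], [0, 1, 16], [0, 0, 1]].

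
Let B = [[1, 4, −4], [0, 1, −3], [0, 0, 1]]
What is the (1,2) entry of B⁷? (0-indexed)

−21

B = I + N where N = [[0, 4, −4], [0, 0, −3], [0, 0, 0]] is strictly upper-triangular, so N³ = 0.
(I + N)⁷ = I + 7·N + 21·N² = [[1, 28, −280], [0, 1, −21], [0, 0, 1]].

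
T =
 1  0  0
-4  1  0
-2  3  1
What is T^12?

[[1, 0, 0], [-48, 1, 0], [-816, 36, 1]]

T = I + N where N = [[0, 0, 0], [-4, 0, 0], [-2, 3, 0]] is strictly lower-triangular, so N^3 = 0.
(I + N)^12 = I + 12·N + 66·N^2 = [[1, 0, 0], [-48, 1, 0], [-816, 36, 1]].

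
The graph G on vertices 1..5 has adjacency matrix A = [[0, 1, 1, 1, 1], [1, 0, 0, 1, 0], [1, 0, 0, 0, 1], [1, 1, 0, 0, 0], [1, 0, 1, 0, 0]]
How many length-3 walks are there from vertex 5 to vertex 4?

2

The number of length-3 walks from vertex 5 to vertex 4 is entry (5,4) of A^3, where A is the adjacency matrix.
A^2 = [[4, 1, 1, 1, 1], [1, 2, 1, 1, 1], [1, 1, 2, 1, 1], [1, 1, 1, 2, 1], [1, 1, 1, 1, 2]]
A^3 = [[4, 5, 5, 5, 5], [5, 2, 2, 3, 2], [5, 2, 2, 2, 3], [5, 3, 2, 2, 2], [5, 2, 3, 2, 2]]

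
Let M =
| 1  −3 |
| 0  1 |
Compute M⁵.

[[1, −15], [0, 1]]

M = I + N where N = [[0, −3], [0, 0]] is strictly upper-triangular, so N² = 0.
(I + N)⁵ = I + 5·N = [[1, −15], [0, 1]].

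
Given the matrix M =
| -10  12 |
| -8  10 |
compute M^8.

tr M = 0 and det M = -4, so the characteristic polynomial is λ² − (0)λ + (-4) with roots -2 and 2.
Eigenvectors give P = [[3, 1], [2, 1]] with P⁻¹ = [[1, -1], [-2, 3]], and M = P·diag(-2, 2)·P⁻¹.
Then M^8 = P·diag(256, 256)·P⁻¹ = [[768, 256], [512, 256]] · [[1, -1], [-2, 3]] = [[256, 0], [0, 256]].

[[256, 0], [0, 256]]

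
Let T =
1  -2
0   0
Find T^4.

T^2 = [[1, -2], [0, 0]]
T^3 = [[1, -2], [0, 0]]
T^4 = [[1, -2], [0, 0]]

[[1, -2], [0, 0]]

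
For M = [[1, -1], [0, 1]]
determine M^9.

M = I + N where N = [[0, -1], [0, 0]] is strictly upper-triangular, so N^2 = 0.
(I + N)^9 = I + 9·N = [[1, -9], [0, 1]].

[[1, -9], [0, 1]]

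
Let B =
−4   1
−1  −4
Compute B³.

B² = [[15, −8], [8, 15]]
B³ = [[−52, 47], [−47, −52]]

[[−52, 47], [−47, −52]]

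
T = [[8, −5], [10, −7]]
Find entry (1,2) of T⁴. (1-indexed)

−65

tr T = 1 and det T = −6, so the characteristic polynomial is λ² − (1)λ + (−6) with roots −2 and 3.
Eigenvectors give P = [[−1, 1], [−2, 1]] with P⁻¹ = [[1, −1], [2, −1]], and T = P·diag(−2, 3)·P⁻¹.
Then T⁴ = P·diag(16, 81)·P⁻¹ = [[−16, 81], [−32, 81]] · [[1, −1], [2, −1]] = [[146, −65], [130, −49]].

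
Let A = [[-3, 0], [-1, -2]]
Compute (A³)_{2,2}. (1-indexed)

tr A = -5 and det A = 6, so the characteristic polynomial is λ² − (-5)λ + (6) with roots -2 and -3.
Eigenvectors give P = [[0, 1], [-1, 1]] with P⁻¹ = [[1, -1], [1, 0]], and A = P·diag(-2, -3)·P⁻¹.
Then A³ = P·diag(-8, -27)·P⁻¹ = [[0, -27], [8, -27]] · [[1, -1], [1, 0]] = [[-27, 0], [-19, -8]].

-8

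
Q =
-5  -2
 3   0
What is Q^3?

[[-65, -38], [57, 30]]

tr Q = -5 and det Q = 6, so the characteristic polynomial is λ² − (-5)λ + (6) with roots -2 and -3.
Eigenvectors give P = [[2, 1], [-3, -1]] with P⁻¹ = [[-1, -1], [3, 2]], and Q = P·diag(-2, -3)·P⁻¹.
Then Q^3 = P·diag(-8, -27)·P⁻¹ = [[-16, -27], [24, 27]] · [[-1, -1], [3, 2]] = [[-65, -38], [57, 30]].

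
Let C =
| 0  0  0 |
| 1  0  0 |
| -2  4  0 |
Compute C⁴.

[[0, 0, 0], [0, 0, 0], [0, 0, 0]]

C is strictly triangular, hence nilpotent: C³ = 0, so C⁴ = 0.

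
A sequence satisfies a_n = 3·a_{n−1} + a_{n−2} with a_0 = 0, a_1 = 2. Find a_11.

With companion matrix A = [[3, 1], [1, 0]], [a_n, a_{n−1}]ᵀ = A·[a_{n−1}, a_{n−2}]ᵀ, so [a_11, a_10]ᵀ = A¹⁰·[a_1, a_0]ᵀ.
A¹⁰ = [[141481, 42837], [42837, 12970]], giving [a_11, a_10]ᵀ = [[282962], [85674]].

282962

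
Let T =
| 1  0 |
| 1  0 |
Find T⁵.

T² = T (a projection; rank 1, trace 1), so T⁵ = T.

[[1, 0], [1, 0]]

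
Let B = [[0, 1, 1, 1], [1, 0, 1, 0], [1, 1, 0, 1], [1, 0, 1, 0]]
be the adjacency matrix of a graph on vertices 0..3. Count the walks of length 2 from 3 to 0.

The number of length-2 walks from vertex 3 to vertex 0 is entry (3,0) of B^2, where B is the adjacency matrix.
B^2 = [[3, 1, 2, 1], [1, 2, 1, 2], [2, 1, 3, 1], [1, 2, 1, 2]]

1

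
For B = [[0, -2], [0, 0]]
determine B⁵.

[[0, 0], [0, 0]]

B is strictly triangular, hence nilpotent: B² = 0, so B⁵ = 0.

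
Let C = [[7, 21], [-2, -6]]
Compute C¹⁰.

[[7, 21], [-2, -6]]

C² = C (a projection; rank 1, trace 1), so C¹⁰ = C.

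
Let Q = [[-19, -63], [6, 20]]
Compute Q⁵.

tr Q = 1 and det Q = -2, so the characteristic polynomial is λ² − (1)λ + (-2) with roots 2 and -1.
Eigenvectors give P = [[-3, 7], [1, -2]] with P⁻¹ = [[2, 7], [1, 3]], and Q = P·diag(2, -1)·P⁻¹.
Then Q⁵ = P·diag(32, -1)·P⁻¹ = [[-96, -7], [32, 2]] · [[2, 7], [1, 3]] = [[-199, -693], [66, 230]].

[[-199, -693], [66, 230]]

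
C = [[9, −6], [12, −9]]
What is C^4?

[[81, 0], [0, 81]]

tr C = 0 and det C = −9, so the characteristic polynomial is λ² − (0)λ + (−9) with roots 3 and −3.
Eigenvectors give P = [[1, −1], [1, −2]] with P⁻¹ = [[2, −1], [1, −1]], and C = P·diag(3, −3)·P⁻¹.
Then C^4 = P·diag(81, 81)·P⁻¹ = [[81, −81], [81, −162]] · [[2, −1], [1, −1]] = [[81, 0], [0, 81]].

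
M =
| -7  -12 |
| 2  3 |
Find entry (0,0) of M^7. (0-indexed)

-6559

tr M = -4 and det M = 3, so the characteristic polynomial is λ² − (-4)λ + (3) with roots -3 and -1.
Eigenvectors give P = [[-3, -2], [1, 1]] with P⁻¹ = [[-1, -2], [1, 3]], and M = P·diag(-3, -1)·P⁻¹.
Then M^7 = P·diag(-2187, -1)·P⁻¹ = [[6561, 2], [-2187, -1]] · [[-1, -2], [1, 3]] = [[-6559, -13116], [2186, 4371]].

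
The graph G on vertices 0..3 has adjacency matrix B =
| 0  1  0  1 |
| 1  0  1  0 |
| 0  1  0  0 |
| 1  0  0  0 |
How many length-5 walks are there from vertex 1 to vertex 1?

The number of length-5 walks from vertex 1 to vertex 1 is entry (1,1) of B⁵, where B is the adjacency matrix.
B² = [[2, 0, 1, 0], [0, 2, 0, 1], [1, 0, 1, 0], [0, 1, 0, 1]]
B³ = [[0, 3, 0, 2], [3, 0, 2, 0], [0, 2, 0, 1], [2, 0, 1, 0]]
B⁴ = [[5, 0, 3, 0], [0, 5, 0, 3], [3, 0, 2, 0], [0, 3, 0, 2]]
B⁵ = [[0, 8, 0, 5], [8, 0, 5, 0], [0, 5, 0, 3], [5, 0, 3, 0]]

0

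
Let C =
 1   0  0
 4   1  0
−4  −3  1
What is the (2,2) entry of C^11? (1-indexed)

1

C = I + N where N = [[0, 0, 0], [4, 0, 0], [−4, −3, 0]] is strictly lower-triangular, so N^3 = 0.
(I + N)^11 = I + 11·N + 55·N^2 = [[1, 0, 0], [44, 1, 0], [−704, −33, 1]].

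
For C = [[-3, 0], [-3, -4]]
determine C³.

[[-27, 0], [-111, -64]]

C² = [[9, 0], [21, 16]]
C³ = [[-27, 0], [-111, -64]]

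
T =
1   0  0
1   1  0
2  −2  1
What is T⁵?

[[1, 0, 0], [5, 1, 0], [−10, −10, 1]]

T = I + N where N = [[0, 0, 0], [1, 0, 0], [2, −2, 0]] is strictly lower-triangular, so N³ = 0.
(I + N)⁵ = I + 5·N + 10·N² = [[1, 0, 0], [5, 1, 0], [−10, −10, 1]].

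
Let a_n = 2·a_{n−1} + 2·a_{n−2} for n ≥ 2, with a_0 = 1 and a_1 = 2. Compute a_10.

With companion matrix B = [[2, 2], [1, 0]], [a_n, a_{n−1}]ᵀ = B·[a_{n−1}, a_{n−2}]ᵀ, so [a_10, a_9]ᵀ = B⁹·[a_1, a_0]ᵀ.
B⁹ = [[6688, 4896], [2448, 1792]], giving [a_10, a_9]ᵀ = [[18272], [6688]].

18272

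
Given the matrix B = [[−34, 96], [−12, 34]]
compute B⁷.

tr B = 0 and det B = −4, so the characteristic polynomial is λ² − (0)λ + (−4) with roots 2 and −2.
Eigenvectors give P = [[−8, 3], [−3, 1]] with P⁻¹ = [[1, −3], [3, −8]], and B = P·diag(2, −2)·P⁻¹.
Then B⁷ = P·diag(128, −128)·P⁻¹ = [[−1024, −384], [−384, −128]] · [[1, −3], [3, −8]] = [[−2176, 6144], [−768, 2176]].

[[−2176, 6144], [−768, 2176]]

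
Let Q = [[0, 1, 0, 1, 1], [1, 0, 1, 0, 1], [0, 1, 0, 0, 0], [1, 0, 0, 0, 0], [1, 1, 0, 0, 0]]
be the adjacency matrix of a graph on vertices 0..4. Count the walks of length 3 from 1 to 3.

1

The number of length-3 walks from vertex 1 to vertex 3 is entry (1,3) of Q³, where Q is the adjacency matrix.
Q² = [[3, 1, 1, 0, 1], [1, 3, 0, 1, 1], [1, 0, 1, 0, 1], [0, 1, 0, 1, 1], [1, 1, 1, 1, 2]]
Q³ = [[2, 5, 1, 3, 4], [5, 2, 3, 1, 4], [1, 3, 0, 1, 1], [3, 1, 1, 0, 1], [4, 4, 1, 1, 2]]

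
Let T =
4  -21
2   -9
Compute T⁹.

tr T = -5 and det T = 6, so the characteristic polynomial is λ² − (-5)λ + (6) with roots -2 and -3.
Eigenvectors give P = [[7, -3], [2, -1]] with P⁻¹ = [[1, -3], [2, -7]], and T = P·diag(-2, -3)·P⁻¹.
Then T⁹ = P·diag(-512, -19683)·P⁻¹ = [[-3584, 59049], [-1024, 19683]] · [[1, -3], [2, -7]] = [[114514, -402591], [38342, -134709]].

[[114514, -402591], [38342, -134709]]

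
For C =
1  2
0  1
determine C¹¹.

[[1, 22], [0, 1]]

C = I + N where N = [[0, 2], [0, 0]] is strictly upper-triangular, so N² = 0.
(I + N)¹¹ = I + 11·N = [[1, 22], [0, 1]].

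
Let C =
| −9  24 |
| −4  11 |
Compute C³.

[[−57, 168], [−28, 83]]

tr C = 2 and det C = −3, so the characteristic polynomial is λ² − (2)λ + (−3) with roots 3 and −1.
Eigenvectors give P = [[2, −3], [1, −1]] with P⁻¹ = [[−1, 3], [−1, 2]], and C = P·diag(3, −1)·P⁻¹.
Then C³ = P·diag(27, −1)·P⁻¹ = [[54, 3], [27, 1]] · [[−1, 3], [−1, 2]] = [[−57, 168], [−28, 83]].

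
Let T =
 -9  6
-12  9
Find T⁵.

[[-729, 486], [-972, 729]]

tr T = 0 and det T = -9, so the characteristic polynomial is λ² − (0)λ + (-9) with roots -3 and 3.
Eigenvectors give P = [[-1, 1], [-1, 2]] with P⁻¹ = [[-2, 1], [-1, 1]], and T = P·diag(-3, 3)·P⁻¹.
Then T⁵ = P·diag(-243, 243)·P⁻¹ = [[243, 243], [243, 486]] · [[-2, 1], [-1, 1]] = [[-729, 486], [-972, 729]].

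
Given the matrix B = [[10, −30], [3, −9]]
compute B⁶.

B² = B (a projection; rank 1, trace 1), so B⁶ = B.

[[10, −30], [3, −9]]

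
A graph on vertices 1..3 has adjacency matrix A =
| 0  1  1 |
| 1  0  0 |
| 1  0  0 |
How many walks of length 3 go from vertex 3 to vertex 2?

0

The number of length-3 walks from vertex 3 to vertex 2 is entry (3,2) of A^3, where A is the adjacency matrix.
A^2 = [[2, 0, 0], [0, 1, 1], [0, 1, 1]]
A^3 = [[0, 2, 2], [2, 0, 0], [2, 0, 0]]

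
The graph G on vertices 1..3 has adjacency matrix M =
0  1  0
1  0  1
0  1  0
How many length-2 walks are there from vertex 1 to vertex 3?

1

The number of length-2 walks from vertex 1 to vertex 3 is entry (1,3) of M², where M is the adjacency matrix.
M² = [[1, 0, 1], [0, 2, 0], [1, 0, 1]]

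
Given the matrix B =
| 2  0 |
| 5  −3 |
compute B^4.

tr B = −1 and det B = −6, so the characteristic polynomial is λ² − (−1)λ + (−6) with roots −3 and 2.
Eigenvectors give P = [[0, 1], [−1, 1]] with P⁻¹ = [[1, −1], [1, 0]], and B = P·diag(−3, 2)·P⁻¹.
Then B^4 = P·diag(81, 16)·P⁻¹ = [[0, 16], [−81, 16]] · [[1, −1], [1, 0]] = [[16, 0], [−65, 81]].

[[16, 0], [−65, 81]]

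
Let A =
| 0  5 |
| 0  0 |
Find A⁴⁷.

[[0, 0], [0, 0]]

A is strictly triangular, hence nilpotent: A² = 0, so A⁴⁷ = 0.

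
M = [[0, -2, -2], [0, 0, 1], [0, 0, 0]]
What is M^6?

[[0, 0, 0], [0, 0, 0], [0, 0, 0]]

M is strictly triangular, hence nilpotent: M^3 = 0, so M^6 = 0.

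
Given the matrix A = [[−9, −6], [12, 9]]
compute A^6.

tr A = 0 and det A = −9, so the characteristic polynomial is λ² − (0)λ + (−9) with roots 3 and −3.
Eigenvectors give P = [[−1, 1], [2, −1]] with P⁻¹ = [[1, 1], [2, 1]], and A = P·diag(3, −3)·P⁻¹.
Then A^6 = P·diag(729, 729)·P⁻¹ = [[−729, 729], [1458, −729]] · [[1, 1], [2, 1]] = [[729, 0], [0, 729]].

[[729, 0], [0, 729]]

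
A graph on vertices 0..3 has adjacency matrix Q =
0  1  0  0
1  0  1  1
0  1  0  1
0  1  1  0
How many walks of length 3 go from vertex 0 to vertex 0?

0

The number of length-3 walks from vertex 0 to vertex 0 is entry (0,0) of Q³, where Q is the adjacency matrix.
Q² = [[1, 0, 1, 1], [0, 3, 1, 1], [1, 1, 2, 1], [1, 1, 1, 2]]
Q³ = [[0, 3, 1, 1], [3, 2, 4, 4], [1, 4, 2, 3], [1, 4, 3, 2]]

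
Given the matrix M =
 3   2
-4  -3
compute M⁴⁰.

[[1, 0], [0, 1]]

M² = I (check: tr M = 0 and det M = -1), so M⁴⁰ = I since 40 is even.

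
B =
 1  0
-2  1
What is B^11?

B = I + N where N = [[0, 0], [-2, 0]] is strictly lower-triangular, so N^2 = 0.
(I + N)^11 = I + 11·N = [[1, 0], [-22, 1]].

[[1, 0], [-22, 1]]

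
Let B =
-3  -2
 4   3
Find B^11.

B² = I (check: tr B = 0 and det B = -1), so B^11 = B since 11 is odd.

[[-3, -2], [4, 3]]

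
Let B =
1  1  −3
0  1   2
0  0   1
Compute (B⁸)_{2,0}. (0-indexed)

B = I + N where N = [[0, 1, −3], [0, 0, 2], [0, 0, 0]] is strictly upper-triangular, so N³ = 0.
(I + N)⁸ = I + 8·N + 28·N² = [[1, 8, 32], [0, 1, 16], [0, 0, 1]].

0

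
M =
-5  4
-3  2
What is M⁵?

[[-125, 124], [-93, 92]]

tr M = -3 and det M = 2, so the characteristic polynomial is λ² − (-3)λ + (2) with roots -2 and -1.
Eigenvectors give P = [[-4, -1], [-3, -1]] with P⁻¹ = [[-1, 1], [3, -4]], and M = P·diag(-2, -1)·P⁻¹.
Then M⁵ = P·diag(-32, -1)·P⁻¹ = [[128, 1], [96, 1]] · [[-1, 1], [3, -4]] = [[-125, 124], [-93, 92]].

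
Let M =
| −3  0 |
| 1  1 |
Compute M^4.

M^2 = [[9, 0], [−2, 1]]
M^3 = [[−27, 0], [7, 1]]
M^4 = [[81, 0], [−20, 1]]

[[81, 0], [−20, 1]]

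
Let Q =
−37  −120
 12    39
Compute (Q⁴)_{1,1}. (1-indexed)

−719

tr Q = 2 and det Q = −3, so the characteristic polynomial is λ² − (2)λ + (−3) with roots 3 and −1.
Eigenvectors give P = [[−3, 10], [1, −3]] with P⁻¹ = [[3, 10], [1, 3]], and Q = P·diag(3, −1)·P⁻¹.
Then Q⁴ = P·diag(81, 1)·P⁻¹ = [[−243, 10], [81, −3]] · [[3, 10], [1, 3]] = [[−719, −2400], [240, 801]].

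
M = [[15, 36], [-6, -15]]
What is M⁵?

[[1215, 2916], [-486, -1215]]

tr M = 0 and det M = -9, so the characteristic polynomial is λ² − (0)λ + (-9) with roots 3 and -3.
Eigenvectors give P = [[3, -2], [-1, 1]] with P⁻¹ = [[1, 2], [1, 3]], and M = P·diag(3, -3)·P⁻¹.
Then M⁵ = P·diag(243, -243)·P⁻¹ = [[729, 486], [-243, -243]] · [[1, 2], [1, 3]] = [[1215, 2916], [-486, -1215]].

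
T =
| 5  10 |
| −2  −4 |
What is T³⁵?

T² = T (a projection; rank 1, trace 1), so T³⁵ = T.

[[5, 10], [−2, −4]]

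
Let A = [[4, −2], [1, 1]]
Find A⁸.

tr A = 5 and det A = 6, so the characteristic polynomial is λ² − (5)λ + (6) with roots 2 and 3.
Eigenvectors give P = [[1, −2], [1, −1]] with P⁻¹ = [[−1, 2], [−1, 1]], and A = P·diag(2, 3)·P⁻¹.
Then A⁸ = P·diag(256, 6561)·P⁻¹ = [[256, −13122], [256, −6561]] · [[−1, 2], [−1, 1]] = [[12866, −12610], [6305, −6049]].

[[12866, −12610], [6305, −6049]]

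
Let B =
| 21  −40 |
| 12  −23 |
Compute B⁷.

tr B = −2 and det B = −3, so the characteristic polynomial is λ² − (−2)λ + (−3) with roots −3 and 1.
Eigenvectors give P = [[5, 2], [3, 1]] with P⁻¹ = [[−1, 2], [3, −5]], and B = P·diag(−3, 1)·P⁻¹.
Then B⁷ = P·diag(−2187, 1)·P⁻¹ = [[−10935, 2], [−6561, 1]] · [[−1, 2], [3, −5]] = [[10941, −21880], [6564, −13127]].

[[10941, −21880], [6564, −13127]]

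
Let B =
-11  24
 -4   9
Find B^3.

tr B = -2 and det B = -3, so the characteristic polynomial is λ² − (-2)λ + (-3) with roots -3 and 1.
Eigenvectors give P = [[-3, 2], [-1, 1]] with P⁻¹ = [[-1, 2], [-1, 3]], and B = P·diag(-3, 1)·P⁻¹.
Then B^3 = P·diag(-27, 1)·P⁻¹ = [[81, 2], [27, 1]] · [[-1, 2], [-1, 3]] = [[-83, 168], [-28, 57]].

[[-83, 168], [-28, 57]]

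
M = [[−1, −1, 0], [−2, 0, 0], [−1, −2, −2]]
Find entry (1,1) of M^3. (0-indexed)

−2

M^2 = [[3, 1, 0], [2, 2, 0], [7, 5, 4]]
M^3 = [[−5, −3, 0], [−6, −2, 0], [−21, −15, −8]]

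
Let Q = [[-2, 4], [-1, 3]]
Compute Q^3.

Q^2 = [[0, 4], [-1, 5]]
Q^3 = [[-4, 12], [-3, 11]]

[[-4, 12], [-3, 11]]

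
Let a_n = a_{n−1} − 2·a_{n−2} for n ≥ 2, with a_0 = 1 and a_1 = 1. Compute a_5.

5

With companion matrix C = [[1, −2], [1, 0]], [a_n, a_{n−1}]ᵀ = C·[a_{n−1}, a_{n−2}]ᵀ, so [a_5, a_4]ᵀ = C⁴·[a_1, a_0]ᵀ.
C⁴ = [[−1, 6], [−3, 2]], giving [a_5, a_4]ᵀ = [[5], [−1]].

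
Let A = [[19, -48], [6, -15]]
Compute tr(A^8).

tr A = 4 and det A = 3, so the characteristic polynomial is λ² − (4)λ + (3) with roots 1 and 3.
Eigenvectors give P = [[8, 3], [3, 1]] with P⁻¹ = [[-1, 3], [3, -8]], and A = P·diag(1, 3)·P⁻¹.
Then A^8 = P·diag(1, 6561)·P⁻¹ = [[8, 19683], [3, 6561]] · [[-1, 3], [3, -8]] = [[59041, -157440], [19680, -52479]].

6562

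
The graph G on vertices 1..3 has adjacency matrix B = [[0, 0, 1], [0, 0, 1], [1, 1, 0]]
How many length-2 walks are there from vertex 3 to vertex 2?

The number of length-2 walks from vertex 3 to vertex 2 is entry (3,2) of B^2, where B is the adjacency matrix.
B^2 = [[1, 1, 0], [1, 1, 0], [0, 0, 2]]

0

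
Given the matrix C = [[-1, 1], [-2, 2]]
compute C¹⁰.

[[-1, 1], [-2, 2]]

C² = C (a projection; rank 1, trace 1), so C¹⁰ = C.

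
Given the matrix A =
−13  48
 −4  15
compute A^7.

tr A = 2 and det A = −3, so the characteristic polynomial is λ² − (2)λ + (−3) with roots −1 and 3.
Eigenvectors give P = [[−4, −3], [−1, −1]] with P⁻¹ = [[−1, 3], [1, −4]], and A = P·diag(−1, 3)·P⁻¹.
Then A^7 = P·diag(−1, 2187)·P⁻¹ = [[4, −6561], [1, −2187]] · [[−1, 3], [1, −4]] = [[−6565, 26256], [−2188, 8751]].

[[−6565, 26256], [−2188, 8751]]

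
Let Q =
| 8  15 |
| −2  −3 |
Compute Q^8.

tr Q = 5 and det Q = 6, so the characteristic polynomial is λ² − (5)λ + (6) with roots 2 and 3.
Eigenvectors give P = [[−5, −3], [2, 1]] with P⁻¹ = [[1, 3], [−2, −5]], and Q = P·diag(2, 3)·P⁻¹.
Then Q^8 = P·diag(256, 6561)·P⁻¹ = [[−1280, −19683], [512, 6561]] · [[1, 3], [−2, −5]] = [[38086, 94575], [−12610, −31269]].

[[38086, 94575], [−12610, −31269]]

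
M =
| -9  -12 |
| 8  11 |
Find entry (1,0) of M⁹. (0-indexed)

tr M = 2 and det M = -3, so the characteristic polynomial is λ² − (2)λ + (-3) with roots 3 and -1.
Eigenvectors give P = [[-1, 3], [1, -2]] with P⁻¹ = [[2, 3], [1, 1]], and M = P·diag(3, -1)·P⁻¹.
Then M⁹ = P·diag(19683, -1)·P⁻¹ = [[-19683, -3], [19683, 2]] · [[2, 3], [1, 1]] = [[-39369, -59052], [39368, 59051]].

39368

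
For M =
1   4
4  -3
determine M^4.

M^2 = [[17, -8], [-8, 25]]
M^3 = [[-15, 92], [92, -107]]
M^4 = [[353, -336], [-336, 689]]

[[353, -336], [-336, 689]]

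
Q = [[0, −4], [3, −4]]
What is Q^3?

[[48, −16], [12, 32]]

Q^2 = [[−12, 16], [−12, 4]]
Q^3 = [[48, −16], [12, 32]]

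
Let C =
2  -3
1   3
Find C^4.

C^2 = [[1, -15], [5, 6]]
C^3 = [[-13, -48], [16, 3]]
C^4 = [[-74, -105], [35, -39]]

[[-74, -105], [35, -39]]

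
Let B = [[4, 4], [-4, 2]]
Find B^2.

[[0, 24], [-24, -12]]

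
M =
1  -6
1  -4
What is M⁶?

[[-125, 378], [-63, 190]]

tr M = -3 and det M = 2, so the characteristic polynomial is λ² − (-3)λ + (2) with roots -1 and -2.
Eigenvectors give P = [[3, 2], [1, 1]] with P⁻¹ = [[1, -2], [-1, 3]], and M = P·diag(-1, -2)·P⁻¹.
Then M⁶ = P·diag(1, 64)·P⁻¹ = [[3, 128], [1, 64]] · [[1, -2], [-1, 3]] = [[-125, 378], [-63, 190]].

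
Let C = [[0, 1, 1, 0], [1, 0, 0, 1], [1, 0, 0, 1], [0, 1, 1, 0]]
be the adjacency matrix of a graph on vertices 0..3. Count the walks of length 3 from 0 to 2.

The number of length-3 walks from vertex 0 to vertex 2 is entry (0,2) of C³, where C is the adjacency matrix.
C² = [[2, 0, 0, 2], [0, 2, 2, 0], [0, 2, 2, 0], [2, 0, 0, 2]]
C³ = [[0, 4, 4, 0], [4, 0, 0, 4], [4, 0, 0, 4], [0, 4, 4, 0]]

4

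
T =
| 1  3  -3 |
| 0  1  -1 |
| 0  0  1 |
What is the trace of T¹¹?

T = I + N where N = [[0, 3, -3], [0, 0, -1], [0, 0, 0]] is strictly upper-triangular, so N³ = 0.
(I + N)¹¹ = I + 11·N + 55·N² = [[1, 33, -198], [0, 1, -11], [0, 0, 1]].

3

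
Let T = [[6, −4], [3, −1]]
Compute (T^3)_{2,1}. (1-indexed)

57

tr T = 5 and det T = 6, so the characteristic polynomial is λ² − (5)λ + (6) with roots 2 and 3.
Eigenvectors give P = [[1, −4], [1, −3]] with P⁻¹ = [[−3, 4], [−1, 1]], and T = P·diag(2, 3)·P⁻¹.
Then T^3 = P·diag(8, 27)·P⁻¹ = [[8, −108], [8, −81]] · [[−3, 4], [−1, 1]] = [[84, −76], [57, −49]].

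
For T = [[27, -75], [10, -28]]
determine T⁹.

tr T = -1 and det T = -6, so the characteristic polynomial is λ² − (-1)λ + (-6) with roots -3 and 2.
Eigenvectors give P = [[-5, 3], [-2, 1]] with P⁻¹ = [[1, -3], [2, -5]], and T = P·diag(-3, 2)·P⁻¹.
Then T⁹ = P·diag(-19683, 512)·P⁻¹ = [[98415, 1536], [39366, 512]] · [[1, -3], [2, -5]] = [[101487, -302925], [40390, -120658]].

[[101487, -302925], [40390, -120658]]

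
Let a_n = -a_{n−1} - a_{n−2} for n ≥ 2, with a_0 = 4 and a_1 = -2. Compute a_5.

-2

With companion matrix Q = [[-1, -1], [1, 0]], [a_n, a_{n−1}]ᵀ = Q·[a_{n−1}, a_{n−2}]ᵀ, so [a_5, a_4]ᵀ = Q⁴·[a_1, a_0]ᵀ.
Q⁴ = [[-1, -1], [1, 0]], giving [a_5, a_4]ᵀ = [[-2], [-2]].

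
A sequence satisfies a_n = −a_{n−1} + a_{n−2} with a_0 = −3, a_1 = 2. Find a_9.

131

With companion matrix A = [[−1, 1], [1, 0]], [a_n, a_{n−1}]ᵀ = A·[a_{n−1}, a_{n−2}]ᵀ, so [a_9, a_8]ᵀ = A⁸·[a_1, a_0]ᵀ.
A⁸ = [[34, −21], [−21, 13]], giving [a_9, a_8]ᵀ = [[131], [−81]].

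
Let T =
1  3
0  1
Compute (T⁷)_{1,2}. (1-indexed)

T = I + N where N = [[0, 3], [0, 0]] is strictly upper-triangular, so N² = 0.
(I + N)⁷ = I + 7·N = [[1, 21], [0, 1]].

21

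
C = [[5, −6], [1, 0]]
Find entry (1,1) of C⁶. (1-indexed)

tr C = 5 and det C = 6, so the characteristic polynomial is λ² − (5)λ + (6) with roots 2 and 3.
Eigenvectors give P = [[−2, 3], [−1, 1]] with P⁻¹ = [[1, −3], [1, −2]], and C = P·diag(2, 3)·P⁻¹.
Then C⁶ = P·diag(64, 729)·P⁻¹ = [[−128, 2187], [−64, 729]] · [[1, −3], [1, −2]] = [[2059, −3990], [665, −1266]].

2059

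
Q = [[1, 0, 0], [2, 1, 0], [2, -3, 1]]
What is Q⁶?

[[1, 0, 0], [12, 1, 0], [-78, -18, 1]]

Q = I + N where N = [[0, 0, 0], [2, 0, 0], [2, -3, 0]] is strictly lower-triangular, so N³ = 0.
(I + N)⁶ = I + 6·N + 15·N² = [[1, 0, 0], [12, 1, 0], [-78, -18, 1]].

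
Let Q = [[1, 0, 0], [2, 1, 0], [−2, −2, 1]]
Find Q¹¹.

Q = I + N where N = [[0, 0, 0], [2, 0, 0], [−2, −2, 0]] is strictly lower-triangular, so N³ = 0.
(I + N)¹¹ = I + 11·N + 55·N² = [[1, 0, 0], [22, 1, 0], [−242, −22, 1]].

[[1, 0, 0], [22, 1, 0], [−242, −22, 1]]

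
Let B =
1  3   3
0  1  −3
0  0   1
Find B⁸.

[[1, 24, −228], [0, 1, −24], [0, 0, 1]]

B = I + N where N = [[0, 3, 3], [0, 0, −3], [0, 0, 0]] is strictly upper-triangular, so N³ = 0.
(I + N)⁸ = I + 8·N + 28·N² = [[1, 24, −228], [0, 1, −24], [0, 0, 1]].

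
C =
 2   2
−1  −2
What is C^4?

[[4, 0], [0, 4]]

C^2 = [[2, 0], [0, 2]]
C^3 = [[4, 4], [−2, −4]]
C^4 = [[4, 0], [0, 4]]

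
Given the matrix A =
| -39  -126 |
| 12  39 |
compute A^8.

tr A = 0 and det A = -9, so the characteristic polynomial is λ² − (0)λ + (-9) with roots 3 and -3.
Eigenvectors give P = [[-3, 7], [1, -2]] with P⁻¹ = [[2, 7], [1, 3]], and A = P·diag(3, -3)·P⁻¹.
Then A^8 = P·diag(6561, 6561)·P⁻¹ = [[-19683, 45927], [6561, -13122]] · [[2, 7], [1, 3]] = [[6561, 0], [0, 6561]].

[[6561, 0], [0, 6561]]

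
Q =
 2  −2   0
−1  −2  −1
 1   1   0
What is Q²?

[[6, 0, 2], [−1, 5, 2], [1, −4, −1]]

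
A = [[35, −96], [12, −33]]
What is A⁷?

[[19691, −52512], [6564, −17505]]

tr A = 2 and det A = −3, so the characteristic polynomial is λ² − (2)λ + (−3) with roots 3 and −1.
Eigenvectors give P = [[3, 8], [1, 3]] with P⁻¹ = [[3, −8], [−1, 3]], and A = P·diag(3, −1)·P⁻¹.
Then A⁷ = P·diag(2187, −1)·P⁻¹ = [[6561, −8], [2187, −3]] · [[3, −8], [−1, 3]] = [[19691, −52512], [6564, −17505]].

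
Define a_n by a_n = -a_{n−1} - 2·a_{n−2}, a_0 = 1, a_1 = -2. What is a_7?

With companion matrix A = [[-1, -2], [1, 0]], [a_n, a_{n−1}]ᵀ = A·[a_{n−1}, a_{n−2}]ᵀ, so [a_7, a_6]ᵀ = A⁶·[a_1, a_0]ᵀ.
A⁶ = [[7, 10], [-5, 2]], giving [a_7, a_6]ᵀ = [[-4], [12]].

-4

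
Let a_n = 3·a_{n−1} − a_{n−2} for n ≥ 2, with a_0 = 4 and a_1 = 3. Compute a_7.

With companion matrix C = [[3, −1], [1, 0]], [a_n, a_{n−1}]ᵀ = C·[a_{n−1}, a_{n−2}]ᵀ, so [a_7, a_6]ᵀ = C^6·[a_1, a_0]ᵀ.
C^6 = [[377, −144], [144, −55]], giving [a_7, a_6]ᵀ = [[555], [212]].

555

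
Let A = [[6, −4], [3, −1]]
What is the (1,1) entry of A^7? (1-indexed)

tr A = 5 and det A = 6, so the characteristic polynomial is λ² − (5)λ + (6) with roots 3 and 2.
Eigenvectors give P = [[4, −1], [3, −1]] with P⁻¹ = [[1, −1], [3, −4]], and A = P·diag(3, 2)·P⁻¹.
Then A^7 = P·diag(2187, 128)·P⁻¹ = [[8748, −128], [6561, −128]] · [[1, −1], [3, −4]] = [[8364, −8236], [6177, −6049]].

8364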